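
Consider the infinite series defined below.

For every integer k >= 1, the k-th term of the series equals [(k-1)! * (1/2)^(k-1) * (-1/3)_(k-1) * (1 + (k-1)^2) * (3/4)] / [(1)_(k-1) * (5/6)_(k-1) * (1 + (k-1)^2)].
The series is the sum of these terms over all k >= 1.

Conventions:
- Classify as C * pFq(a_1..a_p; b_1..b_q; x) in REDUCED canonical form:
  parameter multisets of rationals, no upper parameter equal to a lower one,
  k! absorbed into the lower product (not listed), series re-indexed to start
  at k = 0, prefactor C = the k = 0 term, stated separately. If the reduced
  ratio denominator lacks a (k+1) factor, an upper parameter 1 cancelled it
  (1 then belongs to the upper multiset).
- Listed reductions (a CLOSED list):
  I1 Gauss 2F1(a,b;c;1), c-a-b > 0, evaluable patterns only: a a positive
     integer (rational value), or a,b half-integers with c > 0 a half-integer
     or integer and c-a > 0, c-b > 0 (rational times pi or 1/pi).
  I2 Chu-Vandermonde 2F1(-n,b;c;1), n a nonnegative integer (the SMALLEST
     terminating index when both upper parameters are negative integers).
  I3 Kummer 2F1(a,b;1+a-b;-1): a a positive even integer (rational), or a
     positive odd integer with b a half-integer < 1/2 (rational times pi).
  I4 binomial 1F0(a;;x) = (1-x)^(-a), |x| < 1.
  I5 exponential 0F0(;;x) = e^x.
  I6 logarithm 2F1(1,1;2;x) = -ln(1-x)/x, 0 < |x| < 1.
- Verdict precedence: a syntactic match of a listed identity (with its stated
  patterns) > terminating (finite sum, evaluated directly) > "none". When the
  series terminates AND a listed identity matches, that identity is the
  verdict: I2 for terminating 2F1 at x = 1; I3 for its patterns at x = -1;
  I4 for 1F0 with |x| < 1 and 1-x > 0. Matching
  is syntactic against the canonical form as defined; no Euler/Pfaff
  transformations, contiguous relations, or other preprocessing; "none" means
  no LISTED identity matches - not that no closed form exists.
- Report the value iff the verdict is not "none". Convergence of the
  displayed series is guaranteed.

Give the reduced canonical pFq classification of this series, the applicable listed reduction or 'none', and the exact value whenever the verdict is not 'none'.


The series (x = 1/2) is 2F1: upper {-1/3, 1}, lower {5/6}, prefactor 3/4. Verdict: none. A 2F1 with upper {-1/3, 1} fits none of I1-I6 at x = 1/2; the sum runs forever.

Structural cue: x = (1/2) and the factorial ratio (C = 3/4, x = 1/2) (k+a-1)!/(a-1)! is a rising factorial (a)_k.
Adjacent-term ratio: r(k) = (1/2) * (k-1/3) (k+1) / [(k+5/6) (k+1)] - rational in k. x = (1/2); t_0 = 3/4; negate the roots.


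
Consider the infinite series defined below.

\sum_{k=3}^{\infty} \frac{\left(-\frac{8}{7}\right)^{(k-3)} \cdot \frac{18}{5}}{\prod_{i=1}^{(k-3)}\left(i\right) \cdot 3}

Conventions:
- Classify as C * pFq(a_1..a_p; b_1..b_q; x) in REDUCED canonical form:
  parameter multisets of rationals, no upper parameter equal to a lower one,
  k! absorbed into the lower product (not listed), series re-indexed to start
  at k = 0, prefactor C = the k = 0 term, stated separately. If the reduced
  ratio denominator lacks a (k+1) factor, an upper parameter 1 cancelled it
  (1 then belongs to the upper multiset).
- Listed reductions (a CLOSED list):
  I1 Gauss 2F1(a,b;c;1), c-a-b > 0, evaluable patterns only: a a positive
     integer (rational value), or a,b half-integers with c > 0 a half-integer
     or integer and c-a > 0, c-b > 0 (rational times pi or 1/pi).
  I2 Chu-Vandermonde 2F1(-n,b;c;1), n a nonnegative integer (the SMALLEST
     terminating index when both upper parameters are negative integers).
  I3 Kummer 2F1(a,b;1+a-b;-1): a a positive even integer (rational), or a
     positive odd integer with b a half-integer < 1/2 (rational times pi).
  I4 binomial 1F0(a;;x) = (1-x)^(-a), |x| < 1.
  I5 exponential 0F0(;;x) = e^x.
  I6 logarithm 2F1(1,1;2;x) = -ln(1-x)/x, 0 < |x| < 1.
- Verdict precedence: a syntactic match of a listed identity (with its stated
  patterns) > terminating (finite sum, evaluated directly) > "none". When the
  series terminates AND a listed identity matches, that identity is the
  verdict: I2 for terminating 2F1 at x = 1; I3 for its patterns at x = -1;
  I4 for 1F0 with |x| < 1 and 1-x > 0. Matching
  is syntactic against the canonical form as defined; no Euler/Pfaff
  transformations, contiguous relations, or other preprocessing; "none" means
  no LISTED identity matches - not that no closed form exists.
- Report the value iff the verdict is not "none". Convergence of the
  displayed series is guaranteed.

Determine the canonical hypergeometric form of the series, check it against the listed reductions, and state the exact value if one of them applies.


Canonical form: C = \frac{6}{5} times 0F0 with upper {-}, lower {-}, x = -\frac{8}{7}. Verdict: the exponential series (I5) fires (the 0F0 exponential series at x = -\frac{8}{7}). Exact value: \frac{6}{5} \cdot e^{-\frac{8}{7}}.

Key observation: t_0 = \frac{6}{5} here, and the product of the first k integers (C = 6/5, x = -8/7) is k!.
Adjacent-term ratio: r(k) = -\frac{8}{7} * 1 / [(k+1)] ; factor over Q: parameters, x = -\frac{8}{7}, and C = \frac{6}{5}.


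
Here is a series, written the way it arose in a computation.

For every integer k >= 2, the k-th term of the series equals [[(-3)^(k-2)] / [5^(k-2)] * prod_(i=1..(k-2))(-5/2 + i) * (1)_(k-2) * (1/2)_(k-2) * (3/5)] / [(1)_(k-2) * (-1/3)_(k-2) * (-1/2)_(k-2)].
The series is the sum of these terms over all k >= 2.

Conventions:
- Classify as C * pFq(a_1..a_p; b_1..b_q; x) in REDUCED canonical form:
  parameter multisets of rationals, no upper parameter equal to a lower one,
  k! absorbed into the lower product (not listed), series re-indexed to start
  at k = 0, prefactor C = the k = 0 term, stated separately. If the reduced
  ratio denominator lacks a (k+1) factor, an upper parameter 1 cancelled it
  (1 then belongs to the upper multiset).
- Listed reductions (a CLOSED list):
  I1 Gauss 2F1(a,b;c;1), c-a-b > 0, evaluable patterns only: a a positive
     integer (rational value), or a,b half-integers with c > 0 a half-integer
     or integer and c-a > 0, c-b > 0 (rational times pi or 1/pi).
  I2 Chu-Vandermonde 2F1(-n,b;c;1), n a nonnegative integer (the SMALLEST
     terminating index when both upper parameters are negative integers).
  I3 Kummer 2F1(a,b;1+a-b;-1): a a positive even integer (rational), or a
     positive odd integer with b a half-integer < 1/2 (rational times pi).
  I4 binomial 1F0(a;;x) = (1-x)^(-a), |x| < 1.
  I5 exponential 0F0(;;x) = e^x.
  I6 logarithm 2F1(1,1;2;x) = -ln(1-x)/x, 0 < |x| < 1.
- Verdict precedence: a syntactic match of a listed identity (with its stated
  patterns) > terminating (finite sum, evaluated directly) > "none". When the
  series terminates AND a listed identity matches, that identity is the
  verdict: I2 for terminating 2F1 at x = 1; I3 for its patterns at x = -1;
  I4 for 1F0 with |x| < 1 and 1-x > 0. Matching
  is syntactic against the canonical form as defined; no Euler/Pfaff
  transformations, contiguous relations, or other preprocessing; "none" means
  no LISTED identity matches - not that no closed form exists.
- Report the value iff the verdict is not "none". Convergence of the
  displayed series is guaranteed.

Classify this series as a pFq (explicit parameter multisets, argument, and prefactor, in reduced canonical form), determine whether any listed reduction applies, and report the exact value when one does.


With C = 3/5: the canonical form is 3F2(-3/2, 1/2, 1; -1/2, -1/3; -3/5). Verdict: none. A 3F2 with upper {-3/2, 1/2, 1} fits none of I1-I6 at x = -3/5; the sum runs forever.

Key step: from the first term 3/5: (1)_k (C = 3/5, x = -3/5) is k! itself.
Step ratio: r(k) = (-3/5) * (k-3/2) (k+1/2) (k+1) / [(k-1/2) (k-1/3) (k+1)] - rational; roots negated = parameters, x = (-3/5), C = 3/5.


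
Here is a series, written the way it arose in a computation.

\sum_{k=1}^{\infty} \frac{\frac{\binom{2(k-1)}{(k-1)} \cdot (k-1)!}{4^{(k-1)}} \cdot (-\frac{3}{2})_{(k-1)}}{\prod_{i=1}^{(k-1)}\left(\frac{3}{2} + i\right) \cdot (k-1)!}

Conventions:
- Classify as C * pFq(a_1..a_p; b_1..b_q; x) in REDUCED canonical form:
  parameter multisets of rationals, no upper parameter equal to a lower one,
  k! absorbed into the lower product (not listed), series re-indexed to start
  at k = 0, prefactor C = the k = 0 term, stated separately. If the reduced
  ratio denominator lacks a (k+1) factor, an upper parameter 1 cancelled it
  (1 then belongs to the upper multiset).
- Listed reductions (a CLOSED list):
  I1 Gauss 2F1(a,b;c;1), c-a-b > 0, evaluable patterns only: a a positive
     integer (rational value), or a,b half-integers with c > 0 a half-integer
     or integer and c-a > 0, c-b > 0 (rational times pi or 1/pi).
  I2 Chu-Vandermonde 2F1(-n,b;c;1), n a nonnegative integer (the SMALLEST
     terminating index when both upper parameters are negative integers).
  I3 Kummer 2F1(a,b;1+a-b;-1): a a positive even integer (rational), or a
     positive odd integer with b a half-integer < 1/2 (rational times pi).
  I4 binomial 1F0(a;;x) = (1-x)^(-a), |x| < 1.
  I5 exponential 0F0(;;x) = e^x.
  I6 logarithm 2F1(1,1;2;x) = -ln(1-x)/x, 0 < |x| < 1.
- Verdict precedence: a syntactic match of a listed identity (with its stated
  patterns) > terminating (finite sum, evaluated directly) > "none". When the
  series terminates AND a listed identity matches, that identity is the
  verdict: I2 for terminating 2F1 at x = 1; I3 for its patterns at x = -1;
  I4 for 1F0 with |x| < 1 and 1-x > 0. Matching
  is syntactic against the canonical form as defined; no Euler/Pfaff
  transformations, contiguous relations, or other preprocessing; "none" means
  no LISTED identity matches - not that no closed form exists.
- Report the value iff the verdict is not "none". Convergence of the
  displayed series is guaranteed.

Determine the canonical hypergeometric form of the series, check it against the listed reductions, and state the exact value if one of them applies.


Key step: with t_0 = 1, the lower running product (C = 1) is a rising factorial.
Consecutive-term ratio: r(k) = 1 * (k-\frac{3}{2}) (k+\frac{1}{2}) / [(k+\frac{5}{2}) (k+1)] - poly over poly, x = 1 from leading terms; C = 1 at k = 0.

This is 1 * 2F1(-\frac{3}{2}, \frac{1}{2}; \frac{5}{2}; 1) in reduced canonical form. Verdict: Gauss's theorem I1 (half-integer case) matches (x = 1; upper {-\frac{3}{2}, \frac{1}{2}} half-integers, c = \frac{5}{2} in the evaluable pattern). Value: \frac{15}{64} \cdot \pi.


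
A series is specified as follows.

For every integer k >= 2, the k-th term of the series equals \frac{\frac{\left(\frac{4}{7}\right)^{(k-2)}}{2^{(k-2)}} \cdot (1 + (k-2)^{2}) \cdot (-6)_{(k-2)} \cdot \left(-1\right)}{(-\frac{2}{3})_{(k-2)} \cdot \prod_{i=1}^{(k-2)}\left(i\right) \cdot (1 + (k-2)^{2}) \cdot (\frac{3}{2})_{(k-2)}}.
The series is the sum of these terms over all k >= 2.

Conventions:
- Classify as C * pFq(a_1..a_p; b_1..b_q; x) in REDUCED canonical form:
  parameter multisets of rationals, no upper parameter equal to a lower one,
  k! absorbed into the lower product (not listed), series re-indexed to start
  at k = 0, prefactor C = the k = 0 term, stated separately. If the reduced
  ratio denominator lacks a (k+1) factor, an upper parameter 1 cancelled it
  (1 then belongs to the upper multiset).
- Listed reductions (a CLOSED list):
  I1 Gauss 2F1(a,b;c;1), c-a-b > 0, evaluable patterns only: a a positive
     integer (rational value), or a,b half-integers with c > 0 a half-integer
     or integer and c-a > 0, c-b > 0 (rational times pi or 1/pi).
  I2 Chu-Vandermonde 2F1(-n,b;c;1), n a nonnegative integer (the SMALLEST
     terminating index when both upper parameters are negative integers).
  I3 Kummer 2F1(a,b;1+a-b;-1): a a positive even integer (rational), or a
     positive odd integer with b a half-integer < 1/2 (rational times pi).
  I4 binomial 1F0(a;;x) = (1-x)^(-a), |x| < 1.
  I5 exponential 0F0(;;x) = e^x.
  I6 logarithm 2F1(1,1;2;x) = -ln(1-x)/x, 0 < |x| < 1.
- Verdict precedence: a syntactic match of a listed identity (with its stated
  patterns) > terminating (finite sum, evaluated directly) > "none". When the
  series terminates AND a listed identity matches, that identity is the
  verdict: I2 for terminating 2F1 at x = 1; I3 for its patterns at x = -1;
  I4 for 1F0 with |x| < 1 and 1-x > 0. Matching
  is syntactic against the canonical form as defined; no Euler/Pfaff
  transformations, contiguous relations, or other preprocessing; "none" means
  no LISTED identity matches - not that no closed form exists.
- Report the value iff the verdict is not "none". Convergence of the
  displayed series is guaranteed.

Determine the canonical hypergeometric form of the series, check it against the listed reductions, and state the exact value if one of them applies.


This is -1 * 1F2(-6; -\frac{2}{3}, \frac{3}{2}; \frac{2}{7}) in reduced canonical form. Verdict: terminating - upper parameter -6 makes this a finite sum (last index 6), evaluated exactly. Hence: -\frac{365017104911}{267919126475}.

Key step: t_0 = -1 here, and the product of the first k integers (C = -1, x = 2/7) is k!.
Step ratio: r(k) = \frac{2}{7} * (k-6) / [(k-\frac{2}{3}) (k+\frac{3}{2}) (k+1)] - rational in k, leading ratio \frac{2}{7}; with t_0 = -1, classification follows.


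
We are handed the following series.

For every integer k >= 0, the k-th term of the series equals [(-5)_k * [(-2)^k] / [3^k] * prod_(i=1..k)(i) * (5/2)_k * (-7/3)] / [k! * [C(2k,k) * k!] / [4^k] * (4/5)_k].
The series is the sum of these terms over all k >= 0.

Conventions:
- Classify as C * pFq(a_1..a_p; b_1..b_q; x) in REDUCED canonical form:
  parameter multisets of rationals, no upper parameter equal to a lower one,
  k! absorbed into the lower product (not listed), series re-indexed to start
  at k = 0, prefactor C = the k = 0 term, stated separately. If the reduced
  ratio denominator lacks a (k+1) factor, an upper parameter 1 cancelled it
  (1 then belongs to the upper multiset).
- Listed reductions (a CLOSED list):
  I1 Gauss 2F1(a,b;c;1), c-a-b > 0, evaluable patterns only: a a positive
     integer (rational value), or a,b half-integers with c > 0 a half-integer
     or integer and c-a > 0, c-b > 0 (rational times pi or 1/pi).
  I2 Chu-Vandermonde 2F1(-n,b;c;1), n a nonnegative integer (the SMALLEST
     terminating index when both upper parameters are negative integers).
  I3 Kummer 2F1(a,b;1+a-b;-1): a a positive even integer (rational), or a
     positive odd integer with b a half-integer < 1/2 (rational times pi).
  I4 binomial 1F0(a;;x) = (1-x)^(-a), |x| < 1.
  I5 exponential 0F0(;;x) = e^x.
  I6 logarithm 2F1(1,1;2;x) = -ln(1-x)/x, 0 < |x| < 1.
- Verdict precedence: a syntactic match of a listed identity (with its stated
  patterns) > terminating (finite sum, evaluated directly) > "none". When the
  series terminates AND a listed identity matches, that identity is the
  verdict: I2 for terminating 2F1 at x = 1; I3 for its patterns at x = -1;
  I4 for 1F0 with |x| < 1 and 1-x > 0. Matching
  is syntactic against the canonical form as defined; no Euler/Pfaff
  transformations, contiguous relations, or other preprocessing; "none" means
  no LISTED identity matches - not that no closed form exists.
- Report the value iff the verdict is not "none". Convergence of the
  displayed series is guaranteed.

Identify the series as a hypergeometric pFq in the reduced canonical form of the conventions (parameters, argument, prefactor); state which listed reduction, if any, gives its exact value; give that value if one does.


Key step: x = (-2/3) and the lower central binomial (prefactor -7/3) hides (1/2)_k.
Consecutive-term ratio: r(k) = (-2/3) * (k-5) (k+1) (k+5/2) / [(k+1/2) (k+4/5) (k+1)] - rational; roots negated = parameters, x = (-2/3), C = -7/3.

Canonical form: C = -7/3 times 3F2 with upper {-5, 1, 5/2}, lower {1/2, 4/5}, x = -2/3. Verdict: terminating. (-5)_k vanishes past k = 5, leaving a 6-term sum, computed directly. Hence: -432359101/747954.


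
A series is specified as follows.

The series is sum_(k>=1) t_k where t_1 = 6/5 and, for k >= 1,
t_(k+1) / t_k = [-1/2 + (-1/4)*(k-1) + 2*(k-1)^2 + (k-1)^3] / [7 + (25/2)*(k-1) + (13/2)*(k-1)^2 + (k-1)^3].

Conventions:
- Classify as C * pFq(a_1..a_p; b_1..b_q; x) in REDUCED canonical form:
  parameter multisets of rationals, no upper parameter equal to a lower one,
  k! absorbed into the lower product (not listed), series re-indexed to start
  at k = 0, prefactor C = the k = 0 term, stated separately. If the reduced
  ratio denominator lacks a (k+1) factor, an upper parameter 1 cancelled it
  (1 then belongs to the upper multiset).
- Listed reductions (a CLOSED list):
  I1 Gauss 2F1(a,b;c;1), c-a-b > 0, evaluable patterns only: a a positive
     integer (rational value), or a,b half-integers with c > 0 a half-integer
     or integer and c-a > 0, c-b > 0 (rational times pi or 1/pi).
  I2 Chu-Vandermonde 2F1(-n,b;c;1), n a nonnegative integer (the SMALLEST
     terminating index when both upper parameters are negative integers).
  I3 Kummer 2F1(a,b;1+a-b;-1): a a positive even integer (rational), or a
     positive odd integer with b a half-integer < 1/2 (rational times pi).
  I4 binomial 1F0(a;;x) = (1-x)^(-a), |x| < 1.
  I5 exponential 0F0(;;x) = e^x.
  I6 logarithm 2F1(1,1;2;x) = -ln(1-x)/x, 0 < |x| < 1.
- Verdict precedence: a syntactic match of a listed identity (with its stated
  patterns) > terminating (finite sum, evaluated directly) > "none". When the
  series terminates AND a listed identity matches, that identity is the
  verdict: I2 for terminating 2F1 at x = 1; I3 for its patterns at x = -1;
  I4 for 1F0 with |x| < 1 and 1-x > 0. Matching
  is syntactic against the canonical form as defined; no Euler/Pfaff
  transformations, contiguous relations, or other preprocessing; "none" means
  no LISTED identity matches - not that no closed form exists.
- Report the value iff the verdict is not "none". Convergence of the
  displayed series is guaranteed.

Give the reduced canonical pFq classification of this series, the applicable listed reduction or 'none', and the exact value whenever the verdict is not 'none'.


This is 6/5 * 2F1(-1/2, 1/2; 7/2; 1) in reduced canonical form. Verdict: the half-integer Gauss pattern (I1) matches (x = 1; upper {-1/2, 1/2} half-integers, c = 7/2 in the evaluable pattern). Value: (45/128) * pi.

Key step: x = 1 and roots of the ratio polynomials (prefactor 6/5) are the negated parameters.
Step ratio: r(k) = 1 * (k-1/2) (k+1/2) / [(k+7/2) (k+1)] - rational in k. x = 1; t_0 = 6/5; negate the roots.


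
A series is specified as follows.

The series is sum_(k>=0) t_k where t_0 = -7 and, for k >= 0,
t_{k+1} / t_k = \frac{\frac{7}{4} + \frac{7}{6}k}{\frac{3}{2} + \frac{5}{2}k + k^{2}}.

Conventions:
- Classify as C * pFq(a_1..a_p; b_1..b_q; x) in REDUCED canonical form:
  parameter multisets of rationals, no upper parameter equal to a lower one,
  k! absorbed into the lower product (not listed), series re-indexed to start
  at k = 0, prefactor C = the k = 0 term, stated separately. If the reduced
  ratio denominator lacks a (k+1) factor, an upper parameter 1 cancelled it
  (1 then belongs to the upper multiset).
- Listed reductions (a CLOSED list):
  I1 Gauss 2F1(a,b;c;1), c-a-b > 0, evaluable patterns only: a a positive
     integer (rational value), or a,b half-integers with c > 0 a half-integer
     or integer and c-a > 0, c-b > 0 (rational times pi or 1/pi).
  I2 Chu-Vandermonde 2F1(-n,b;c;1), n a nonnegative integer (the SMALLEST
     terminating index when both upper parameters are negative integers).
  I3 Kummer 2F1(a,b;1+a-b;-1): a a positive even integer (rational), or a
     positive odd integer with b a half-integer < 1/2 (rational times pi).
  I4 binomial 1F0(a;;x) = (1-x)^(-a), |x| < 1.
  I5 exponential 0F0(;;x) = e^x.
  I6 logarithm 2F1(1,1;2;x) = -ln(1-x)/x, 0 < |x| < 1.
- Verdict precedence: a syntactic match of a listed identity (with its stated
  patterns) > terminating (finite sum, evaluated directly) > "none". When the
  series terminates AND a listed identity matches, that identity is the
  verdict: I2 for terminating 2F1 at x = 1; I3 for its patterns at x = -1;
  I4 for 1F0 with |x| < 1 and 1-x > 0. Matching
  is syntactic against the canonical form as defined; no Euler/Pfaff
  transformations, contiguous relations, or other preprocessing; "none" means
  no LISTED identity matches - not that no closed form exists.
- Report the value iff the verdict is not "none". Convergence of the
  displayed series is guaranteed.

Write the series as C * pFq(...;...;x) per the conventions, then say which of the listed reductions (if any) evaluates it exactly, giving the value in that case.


Reduced: x = \frac{7}{6}, 0F0, upper = {-}, lower = {-}, C = -7. Verdict: exponential (I5) applies (the 0F0 exponential series at x = \frac{7}{6}). Its exact value is \left(-7\right) \cdot e^{\frac{7}{6}}.

First insight: from the first term -7: the expanded ratio factors over Q; C = -7, roots give parameters.
Consecutive-term ratio: r(k) = \frac{7}{6} * 1 / [(k+1)] - poly over poly, x = \frac{7}{6} from leading terms; C = -7 at k = 0.


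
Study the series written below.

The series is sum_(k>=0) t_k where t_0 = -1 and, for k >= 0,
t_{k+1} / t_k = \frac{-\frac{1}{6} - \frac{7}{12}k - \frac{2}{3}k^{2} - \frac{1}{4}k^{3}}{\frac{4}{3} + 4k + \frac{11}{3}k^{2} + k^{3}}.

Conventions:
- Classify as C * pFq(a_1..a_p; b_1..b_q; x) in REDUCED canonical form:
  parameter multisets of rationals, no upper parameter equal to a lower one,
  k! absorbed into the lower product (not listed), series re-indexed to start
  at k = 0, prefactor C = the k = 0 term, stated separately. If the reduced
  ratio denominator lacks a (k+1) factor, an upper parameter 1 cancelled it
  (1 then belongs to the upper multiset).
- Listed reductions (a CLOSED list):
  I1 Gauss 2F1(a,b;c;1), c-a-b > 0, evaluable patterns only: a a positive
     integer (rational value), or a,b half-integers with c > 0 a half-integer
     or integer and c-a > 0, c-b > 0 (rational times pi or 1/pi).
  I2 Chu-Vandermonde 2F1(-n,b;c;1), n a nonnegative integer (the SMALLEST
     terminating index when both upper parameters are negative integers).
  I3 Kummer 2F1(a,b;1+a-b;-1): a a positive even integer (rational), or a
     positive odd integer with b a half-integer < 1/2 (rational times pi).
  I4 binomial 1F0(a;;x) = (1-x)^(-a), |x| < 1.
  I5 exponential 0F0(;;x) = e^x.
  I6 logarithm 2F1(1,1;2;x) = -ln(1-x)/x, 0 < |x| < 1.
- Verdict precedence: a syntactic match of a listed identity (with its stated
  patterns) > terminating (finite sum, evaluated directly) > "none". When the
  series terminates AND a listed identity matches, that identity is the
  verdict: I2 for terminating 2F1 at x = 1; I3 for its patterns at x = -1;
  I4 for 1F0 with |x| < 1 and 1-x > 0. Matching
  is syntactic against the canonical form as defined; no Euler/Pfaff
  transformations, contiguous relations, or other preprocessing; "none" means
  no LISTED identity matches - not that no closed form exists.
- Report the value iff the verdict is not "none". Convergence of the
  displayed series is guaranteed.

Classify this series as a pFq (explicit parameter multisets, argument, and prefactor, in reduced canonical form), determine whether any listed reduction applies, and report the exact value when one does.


At argument -\frac{1}{4}: a 2F1 with upper {1, 1}, lower {2}, scaled by C = -1. Verdict: this is the I6 logarithm reduction (the logarithm: parameters (1,1;2), x = -\frac{1}{4}). Value: \left(-4\right) \cdot \ln\left(\frac{5}{4}\right).

First insight: from the first term -1: roots of the ratio polynomials (prefactor -1) are the negated parameters.
Adjacent-term ratio: r(k) = -\frac{1}{4} * (k+1) (k+1) / [(k+2) (k+1)] ; factor over Q: parameters, x = -\frac{1}{4}, and C = -1.


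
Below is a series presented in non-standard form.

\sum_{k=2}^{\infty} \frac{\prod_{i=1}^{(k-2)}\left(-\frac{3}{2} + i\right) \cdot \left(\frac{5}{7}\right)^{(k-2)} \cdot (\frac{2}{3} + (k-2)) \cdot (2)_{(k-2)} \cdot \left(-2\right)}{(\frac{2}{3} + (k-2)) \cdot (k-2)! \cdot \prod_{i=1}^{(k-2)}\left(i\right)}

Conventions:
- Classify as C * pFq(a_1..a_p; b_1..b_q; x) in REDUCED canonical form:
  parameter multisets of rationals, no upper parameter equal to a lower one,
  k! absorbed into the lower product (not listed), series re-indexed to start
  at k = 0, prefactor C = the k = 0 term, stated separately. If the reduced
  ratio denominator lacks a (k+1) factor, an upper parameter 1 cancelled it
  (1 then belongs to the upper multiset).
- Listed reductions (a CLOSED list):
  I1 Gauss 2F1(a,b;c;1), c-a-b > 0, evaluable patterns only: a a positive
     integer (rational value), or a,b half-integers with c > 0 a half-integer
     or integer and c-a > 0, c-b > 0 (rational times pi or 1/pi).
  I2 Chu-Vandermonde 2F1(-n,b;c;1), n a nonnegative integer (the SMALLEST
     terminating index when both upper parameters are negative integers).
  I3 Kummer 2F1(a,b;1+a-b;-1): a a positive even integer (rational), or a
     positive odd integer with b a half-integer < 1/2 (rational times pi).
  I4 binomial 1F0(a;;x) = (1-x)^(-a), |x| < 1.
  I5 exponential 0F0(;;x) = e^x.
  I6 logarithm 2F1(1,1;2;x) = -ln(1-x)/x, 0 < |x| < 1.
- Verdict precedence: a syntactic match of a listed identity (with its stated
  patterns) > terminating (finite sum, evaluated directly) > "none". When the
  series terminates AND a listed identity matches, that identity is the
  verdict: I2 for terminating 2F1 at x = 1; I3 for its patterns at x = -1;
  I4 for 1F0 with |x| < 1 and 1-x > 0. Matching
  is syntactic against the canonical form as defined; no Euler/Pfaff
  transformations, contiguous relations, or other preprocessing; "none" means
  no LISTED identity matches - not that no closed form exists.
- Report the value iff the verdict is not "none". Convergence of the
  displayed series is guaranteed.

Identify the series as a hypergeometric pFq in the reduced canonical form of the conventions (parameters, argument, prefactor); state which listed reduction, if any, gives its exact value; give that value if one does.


With C = -2: the canonical form is 2F1(-\frac{1}{2}, 2; 1; \frac{5}{7}). Verdict: none here - no I1-I6 shape fits x = \frac{5}{7} with lower {1}.

First insight: x = \frac{5}{7} and the running product (prefactor -2) telescopes to a rising factorial.
Term ratio: r(k) = \frac{5}{7} * (k-\frac{1}{2}) (k+2) / [(k+1) (k+1)] - poly over poly, x = \frac{5}{7} from leading terms; C = -2 at k = 0.


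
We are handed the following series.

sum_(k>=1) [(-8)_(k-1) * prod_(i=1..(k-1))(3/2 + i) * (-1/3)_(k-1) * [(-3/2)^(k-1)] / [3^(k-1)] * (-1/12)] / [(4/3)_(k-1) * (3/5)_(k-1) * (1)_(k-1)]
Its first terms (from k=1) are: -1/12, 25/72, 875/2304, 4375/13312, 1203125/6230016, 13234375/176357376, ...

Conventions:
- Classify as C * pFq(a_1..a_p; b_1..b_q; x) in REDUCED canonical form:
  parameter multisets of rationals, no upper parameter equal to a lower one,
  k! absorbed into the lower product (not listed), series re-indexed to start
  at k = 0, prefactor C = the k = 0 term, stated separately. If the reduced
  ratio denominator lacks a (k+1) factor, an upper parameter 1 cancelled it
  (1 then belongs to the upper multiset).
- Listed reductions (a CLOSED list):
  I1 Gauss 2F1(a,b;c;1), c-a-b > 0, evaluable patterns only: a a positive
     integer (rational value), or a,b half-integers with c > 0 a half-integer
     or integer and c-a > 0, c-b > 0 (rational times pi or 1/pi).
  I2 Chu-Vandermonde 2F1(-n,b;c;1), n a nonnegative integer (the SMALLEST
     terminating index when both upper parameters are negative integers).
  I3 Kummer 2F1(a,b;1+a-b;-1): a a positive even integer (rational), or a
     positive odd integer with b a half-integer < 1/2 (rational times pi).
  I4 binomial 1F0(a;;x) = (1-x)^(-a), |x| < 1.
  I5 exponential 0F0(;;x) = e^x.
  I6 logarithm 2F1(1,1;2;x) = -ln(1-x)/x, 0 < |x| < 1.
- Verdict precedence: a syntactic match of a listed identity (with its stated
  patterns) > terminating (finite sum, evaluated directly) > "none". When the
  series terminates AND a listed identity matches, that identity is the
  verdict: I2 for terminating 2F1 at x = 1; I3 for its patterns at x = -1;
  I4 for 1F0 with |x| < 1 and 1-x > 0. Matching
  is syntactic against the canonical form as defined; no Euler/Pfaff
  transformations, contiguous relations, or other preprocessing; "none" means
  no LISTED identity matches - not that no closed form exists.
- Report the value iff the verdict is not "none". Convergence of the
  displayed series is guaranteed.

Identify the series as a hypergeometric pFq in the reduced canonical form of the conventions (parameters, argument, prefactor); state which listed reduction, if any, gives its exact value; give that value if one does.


Classification (C = -1/12): 3F2 with upper {-8, -1/3, 5/2}, lower {3/5, 4/3}, argument x = -1/2. Verdict: terminating at k = 8: the factor (-8)_k kills every later term; summing the 9 survivors is exact. Value: 56282823214481/44605718396928.

Key observation: t_0 being -1/12, the running product (C = -1/12, x = -1/2) telescopes to a rising factorial.
Adjacent-term ratio: r(k) = (-1/2) * (k-8) (k-1/3) (k+5/2) / [(k+3/5) (k+4/3) (k+1)] - poly over poly, x = (-1/2) from leading terms; C = -1/12 at k = 0.


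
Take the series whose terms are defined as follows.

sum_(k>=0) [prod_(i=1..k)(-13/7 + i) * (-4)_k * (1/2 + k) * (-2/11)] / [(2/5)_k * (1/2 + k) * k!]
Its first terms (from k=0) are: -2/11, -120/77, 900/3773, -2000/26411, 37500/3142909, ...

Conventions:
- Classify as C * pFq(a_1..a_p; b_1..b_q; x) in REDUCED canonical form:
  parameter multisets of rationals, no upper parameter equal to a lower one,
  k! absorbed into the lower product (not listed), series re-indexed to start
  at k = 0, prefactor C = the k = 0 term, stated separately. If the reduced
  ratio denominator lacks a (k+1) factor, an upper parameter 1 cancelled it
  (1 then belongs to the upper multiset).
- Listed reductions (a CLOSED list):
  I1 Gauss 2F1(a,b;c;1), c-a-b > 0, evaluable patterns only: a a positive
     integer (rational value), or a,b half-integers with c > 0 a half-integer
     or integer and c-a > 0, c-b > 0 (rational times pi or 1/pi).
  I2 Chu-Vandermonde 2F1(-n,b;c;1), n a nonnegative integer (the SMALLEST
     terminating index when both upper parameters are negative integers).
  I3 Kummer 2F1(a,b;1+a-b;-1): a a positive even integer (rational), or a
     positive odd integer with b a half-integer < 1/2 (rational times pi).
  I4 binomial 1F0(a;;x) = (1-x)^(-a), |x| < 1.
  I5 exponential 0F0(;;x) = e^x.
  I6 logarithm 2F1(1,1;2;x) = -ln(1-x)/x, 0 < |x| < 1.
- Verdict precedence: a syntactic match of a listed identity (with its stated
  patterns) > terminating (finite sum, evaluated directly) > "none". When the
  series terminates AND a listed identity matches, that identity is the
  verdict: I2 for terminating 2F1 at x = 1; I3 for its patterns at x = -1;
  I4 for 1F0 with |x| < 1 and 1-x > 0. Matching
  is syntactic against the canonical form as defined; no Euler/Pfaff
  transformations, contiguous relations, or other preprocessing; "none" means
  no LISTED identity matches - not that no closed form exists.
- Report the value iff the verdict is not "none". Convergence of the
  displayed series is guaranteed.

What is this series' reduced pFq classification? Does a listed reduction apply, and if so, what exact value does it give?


Prefactor -2/11, argument 1: 2F1 with upper {-4, -6/7} over lower {2/5}. Verdict: this is Chu-Vandermonde (I2) (terminating 2F1 at x = 1 with n = 4, b = -6/7, c = 2/5). Value: -447298/285719.

First insight: t_0 = -2/11 here, and the running product (C = -2/11) telescopes to a rising factorial.
Consecutive-term ratio: r(k) = 1 * (k-4) (k-6/7) / [(k+2/5) (k+1)] - rational in k, leading ratio 1; with t_0 = -2/11, classification follows.


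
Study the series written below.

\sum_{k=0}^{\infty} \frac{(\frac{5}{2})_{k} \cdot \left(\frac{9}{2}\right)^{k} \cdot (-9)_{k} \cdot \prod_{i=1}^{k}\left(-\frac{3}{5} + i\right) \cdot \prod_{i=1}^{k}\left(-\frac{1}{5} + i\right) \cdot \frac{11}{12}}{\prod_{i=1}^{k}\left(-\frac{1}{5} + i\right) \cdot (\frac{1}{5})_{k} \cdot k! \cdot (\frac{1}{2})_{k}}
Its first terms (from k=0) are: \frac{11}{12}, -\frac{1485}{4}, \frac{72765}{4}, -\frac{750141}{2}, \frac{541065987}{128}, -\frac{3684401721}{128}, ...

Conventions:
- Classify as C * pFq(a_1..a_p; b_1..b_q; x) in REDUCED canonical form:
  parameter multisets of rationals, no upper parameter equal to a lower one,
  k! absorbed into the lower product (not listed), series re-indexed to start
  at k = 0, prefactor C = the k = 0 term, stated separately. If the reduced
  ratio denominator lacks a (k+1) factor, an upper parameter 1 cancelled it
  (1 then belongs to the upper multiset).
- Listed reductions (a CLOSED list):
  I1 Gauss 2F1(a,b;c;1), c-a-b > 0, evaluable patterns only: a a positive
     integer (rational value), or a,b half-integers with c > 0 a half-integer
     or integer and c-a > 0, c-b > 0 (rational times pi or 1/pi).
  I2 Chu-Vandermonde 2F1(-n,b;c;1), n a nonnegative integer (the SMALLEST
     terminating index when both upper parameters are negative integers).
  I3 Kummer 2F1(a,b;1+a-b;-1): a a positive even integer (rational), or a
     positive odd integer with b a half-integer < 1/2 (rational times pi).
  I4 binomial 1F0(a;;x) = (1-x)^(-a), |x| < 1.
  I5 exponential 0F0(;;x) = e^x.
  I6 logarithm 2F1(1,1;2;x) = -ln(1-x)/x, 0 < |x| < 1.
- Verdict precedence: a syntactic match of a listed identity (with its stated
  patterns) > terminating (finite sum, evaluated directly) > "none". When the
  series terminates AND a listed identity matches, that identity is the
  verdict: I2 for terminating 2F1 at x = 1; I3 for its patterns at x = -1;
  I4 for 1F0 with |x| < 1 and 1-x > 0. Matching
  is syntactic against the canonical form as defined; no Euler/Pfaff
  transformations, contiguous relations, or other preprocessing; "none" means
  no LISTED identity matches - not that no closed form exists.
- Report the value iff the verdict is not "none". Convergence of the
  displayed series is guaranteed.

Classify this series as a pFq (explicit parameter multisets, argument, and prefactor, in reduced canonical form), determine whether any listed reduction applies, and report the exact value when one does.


Canonical form: C = \frac{11}{12} times 3F2 with upper {-9, \frac{2}{5}, \frac{5}{2}}, lower {\frac{1}{5}, \frac{1}{2}}, x = \frac{9}{2}. Verdict: terminating. (-9)_k vanishes past k = 9, leaving a 10-term sum, computed directly. Hence: -\frac{631060416600563}{12689664}.

First insight: from the first term \frac{11}{12}: the parameter 4/5 appears in both the upper and lower lists and cancels.
Adjacent-term ratio: r(k) = \frac{9}{2} * (k-9) (k+\frac{2}{5}) (k+\frac{5}{2}) / [(k+\frac{1}{5}) (k+\frac{1}{2}) (k+1)] ; factor over Q: parameters, x = \frac{9}{2}, and C = \frac{11}{12}.


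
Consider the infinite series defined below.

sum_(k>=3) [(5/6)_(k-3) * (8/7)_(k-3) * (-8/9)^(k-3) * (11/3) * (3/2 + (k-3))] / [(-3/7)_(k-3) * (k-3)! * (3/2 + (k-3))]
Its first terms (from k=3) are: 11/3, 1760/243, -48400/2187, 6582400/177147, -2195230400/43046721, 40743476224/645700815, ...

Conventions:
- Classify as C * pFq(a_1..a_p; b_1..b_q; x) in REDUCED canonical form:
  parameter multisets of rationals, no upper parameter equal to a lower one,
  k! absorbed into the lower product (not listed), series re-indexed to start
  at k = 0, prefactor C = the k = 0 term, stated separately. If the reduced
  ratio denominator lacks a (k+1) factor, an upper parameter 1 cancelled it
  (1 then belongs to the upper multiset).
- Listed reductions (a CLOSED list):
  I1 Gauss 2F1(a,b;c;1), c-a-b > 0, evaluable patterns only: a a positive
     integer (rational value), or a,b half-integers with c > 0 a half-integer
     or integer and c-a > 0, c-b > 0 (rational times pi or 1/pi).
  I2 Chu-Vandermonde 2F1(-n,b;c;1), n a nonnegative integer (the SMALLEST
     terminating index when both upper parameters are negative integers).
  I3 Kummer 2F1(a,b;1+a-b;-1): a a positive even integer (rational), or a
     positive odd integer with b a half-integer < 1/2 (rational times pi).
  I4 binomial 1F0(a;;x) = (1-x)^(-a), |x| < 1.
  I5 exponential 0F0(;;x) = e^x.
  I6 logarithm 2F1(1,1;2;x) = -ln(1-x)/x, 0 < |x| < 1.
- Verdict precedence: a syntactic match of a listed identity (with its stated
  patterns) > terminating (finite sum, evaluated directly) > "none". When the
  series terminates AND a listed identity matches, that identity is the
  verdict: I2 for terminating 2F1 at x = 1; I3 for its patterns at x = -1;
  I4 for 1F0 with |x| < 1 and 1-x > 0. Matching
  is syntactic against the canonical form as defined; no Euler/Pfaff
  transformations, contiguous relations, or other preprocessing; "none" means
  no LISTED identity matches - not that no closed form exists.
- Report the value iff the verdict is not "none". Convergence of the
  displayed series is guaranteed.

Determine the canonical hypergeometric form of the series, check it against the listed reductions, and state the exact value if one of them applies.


Canonical form: C = 11/3 times 2F1 with upper {5/6, 8/7}, lower {-3/7}, x = -8/9. Verdict: none - at argument -8/9 the multisets {5/6, 8/7} ; {-3/7} match no listed identity.

Key observation: from the first term 11/3: the factor k + 3/2 cancels (top and bottom), leaving C = 11/3.
Step ratio: r(k) = (-8/9) * (k+5/6) (k+8/7) / [(k-3/7) (k+1)] - poly over poly, x = (-8/9) from leading terms; C = 11/3 at k = 0.


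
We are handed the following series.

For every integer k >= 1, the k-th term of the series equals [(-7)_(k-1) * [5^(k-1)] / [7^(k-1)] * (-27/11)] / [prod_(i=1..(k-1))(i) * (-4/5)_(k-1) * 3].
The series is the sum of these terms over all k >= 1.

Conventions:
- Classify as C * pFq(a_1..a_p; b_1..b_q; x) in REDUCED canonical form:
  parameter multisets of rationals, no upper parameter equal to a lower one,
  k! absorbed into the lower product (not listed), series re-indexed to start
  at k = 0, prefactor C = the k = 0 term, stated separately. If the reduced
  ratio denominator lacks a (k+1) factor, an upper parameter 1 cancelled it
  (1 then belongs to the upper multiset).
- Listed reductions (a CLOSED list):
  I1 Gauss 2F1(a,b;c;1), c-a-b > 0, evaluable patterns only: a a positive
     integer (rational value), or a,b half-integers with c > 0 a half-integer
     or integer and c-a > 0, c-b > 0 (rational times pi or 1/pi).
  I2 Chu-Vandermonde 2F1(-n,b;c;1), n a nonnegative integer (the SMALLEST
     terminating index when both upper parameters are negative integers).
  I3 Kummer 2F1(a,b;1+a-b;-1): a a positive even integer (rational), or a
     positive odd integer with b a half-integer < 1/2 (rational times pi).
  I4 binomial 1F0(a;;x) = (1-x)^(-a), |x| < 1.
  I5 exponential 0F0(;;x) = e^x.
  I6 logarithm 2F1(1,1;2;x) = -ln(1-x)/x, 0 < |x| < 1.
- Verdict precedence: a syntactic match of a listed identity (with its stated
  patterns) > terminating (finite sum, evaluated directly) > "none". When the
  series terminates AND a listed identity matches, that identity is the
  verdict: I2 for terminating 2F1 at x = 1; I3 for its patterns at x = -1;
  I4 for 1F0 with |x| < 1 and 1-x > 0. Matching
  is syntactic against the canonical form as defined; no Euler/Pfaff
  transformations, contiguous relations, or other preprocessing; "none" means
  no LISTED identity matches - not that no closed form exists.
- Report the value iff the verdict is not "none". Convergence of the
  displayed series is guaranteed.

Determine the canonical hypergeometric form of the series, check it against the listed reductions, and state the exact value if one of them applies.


The series (x = 5/7) is 1F1: upper {-7}, lower {-4/5}, prefactor -9/11. Verdict: terminating (-7 upstairs). 8 nonzero terms in all; added directly. Sum: 23024543670103/2321416185088.

First insight: with t_0 = -9/11, the product of the first k integers (prefactor -9/11) is k!.
Step ratio: r(k) = (5/7) * (k-7) / [(k-4/5) (k+1)] - rational in k. x = (5/7); t_0 = -9/11; negate the roots.


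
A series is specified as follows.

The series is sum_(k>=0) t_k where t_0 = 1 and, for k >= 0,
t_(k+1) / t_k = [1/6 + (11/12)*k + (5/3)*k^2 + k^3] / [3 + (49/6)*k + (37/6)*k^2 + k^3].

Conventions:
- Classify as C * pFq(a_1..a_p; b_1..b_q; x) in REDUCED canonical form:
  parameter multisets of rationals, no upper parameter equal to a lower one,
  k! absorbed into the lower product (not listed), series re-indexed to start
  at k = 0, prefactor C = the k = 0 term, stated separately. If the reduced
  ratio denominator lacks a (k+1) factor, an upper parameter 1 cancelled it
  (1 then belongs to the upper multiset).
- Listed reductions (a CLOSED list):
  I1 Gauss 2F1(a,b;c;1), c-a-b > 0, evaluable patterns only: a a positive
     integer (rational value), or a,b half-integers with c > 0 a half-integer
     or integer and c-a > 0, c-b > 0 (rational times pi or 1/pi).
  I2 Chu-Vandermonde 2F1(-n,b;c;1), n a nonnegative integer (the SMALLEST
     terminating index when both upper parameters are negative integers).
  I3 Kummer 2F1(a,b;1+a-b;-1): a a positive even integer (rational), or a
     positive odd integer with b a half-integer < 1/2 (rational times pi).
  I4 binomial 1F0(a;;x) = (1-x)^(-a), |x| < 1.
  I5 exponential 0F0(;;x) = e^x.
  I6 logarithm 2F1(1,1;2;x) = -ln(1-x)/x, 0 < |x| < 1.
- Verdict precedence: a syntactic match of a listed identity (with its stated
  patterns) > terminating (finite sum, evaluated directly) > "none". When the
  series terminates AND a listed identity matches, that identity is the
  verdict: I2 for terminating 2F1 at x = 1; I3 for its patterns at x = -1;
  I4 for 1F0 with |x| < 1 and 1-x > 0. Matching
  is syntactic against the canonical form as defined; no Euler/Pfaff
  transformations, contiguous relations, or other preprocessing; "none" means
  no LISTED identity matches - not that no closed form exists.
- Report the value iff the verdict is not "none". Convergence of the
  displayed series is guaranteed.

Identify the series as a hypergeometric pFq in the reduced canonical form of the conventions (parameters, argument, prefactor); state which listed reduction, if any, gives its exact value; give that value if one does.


Canonical form: C = 1 times 2F1 with upper {1/2, 1/2}, lower {9/2}, x = 1. Verdict (x = 1): Gauss's theorem I1 (half-integer case) applies (x = 1; upper {1/2, 1/2} half-integers, c = 9/2 in the evaluable pattern). Hence: (175/512) * pi.

First insight: x = 1 and roots of the ratio polynomials (prefactor 1) are the negated parameters.
Ratio: r(k) = 1 * (k+1/2) (k+1/2) / [(k+9/2) (k+1)] ; factor over Q: parameters, x = 1, and C = 1.
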